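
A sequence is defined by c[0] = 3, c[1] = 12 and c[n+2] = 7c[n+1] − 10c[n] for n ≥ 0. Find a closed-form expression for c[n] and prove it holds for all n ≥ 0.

Claim: c[n] = 2^n + 2·5^n.

Base cases: c[0] = 3 and 2^0 + 2·5^0 = 3; c[1] = 12 and 2^1 + 2·5^1 = 12.
Assume c[j] = 2^j + 2·5^j for all 0 ≤ j ≤ m, where m ≥ 1.
Then c[m+1] = 7c[m] − 10c[m−1] = 7·(2^m + 2·5^m) − 10·(2^{m−1} + 2·5^{m−1}) = (7·2 − 10)2^{m−1} + 2·(7·5 − 10)5^{m−1} = 4·2^{m−1} + 50·5^{m−1} = 2^{m+1} + 2·5^{m+1}.
This completes the inductive step, so c[n] = 2^n + 2·5^n for all n ≥ 0.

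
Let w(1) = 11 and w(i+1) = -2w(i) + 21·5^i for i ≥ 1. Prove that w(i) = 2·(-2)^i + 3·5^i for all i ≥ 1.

Base case: w(1) = 11, and 2·(-2)^1 + 3·5^1 = -4 + 15 = 11.
Assume w(m) = 2·(-2)^m + 3·5^m for some m ≥ 1.
Then w(m+1) = -2w(m) + 21·5^m = -2·(2·(-2)^m + 3·5^m) + 21·5^m = 2·(-2)^{m+1} − 6·5^m + 21·5^m = 2·(-2)^{m+1} + 15·5^m = 2·(-2)^{m+1} + 3·5^{m+1}.
This completes the inductive step, so w(i) = 2·(-2)^i + 3·5^i for all i ≥ 1.

w(i) = 2·(-2)^i + 3·5^i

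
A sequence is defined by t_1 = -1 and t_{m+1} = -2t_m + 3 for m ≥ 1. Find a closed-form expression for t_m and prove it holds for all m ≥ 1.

Claim: t_m = (-2)^m + 1.

Base case: t_1 = -1, and (-2)^1 + 1 = -2 + 1 = -1.
Assume t_k = (-2)^k + 1 for some k ≥ 1.
Then t_{k+1} = -2t_k + 3 = -2·((-2)^k + 1) + 3 = -2·(-2)^k − 2 + 3 = (-2)^{k+1} + 1.
This completes the inductive step, so t_m = (-2)^m + 1 for all m ≥ 1.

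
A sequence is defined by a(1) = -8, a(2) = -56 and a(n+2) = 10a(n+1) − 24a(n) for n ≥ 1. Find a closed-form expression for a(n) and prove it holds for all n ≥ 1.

Claim: a(n) = 4^n − 2·6^n.

Base cases: a(1) = -8 and 4^1 − 2·6^1 = -8; a(2) = -56 and 4^2 − 2·6^2 = -56.
Assume a(j) = 4^j − 2·6^j for all 1 ≤ j ≤ m, where m ≥ 2.
Then a(m+1) = 10a(m) − 24a(m−1) = 10·(4^m − 2·6^m) − 24·(4^{m−1} − 2·6^{m−1}) = (10·4 − 24)4^{m−1} − 2·(10·6 − 24)6^{m−1} = 16·4^{m−1} − 72·6^{m−1} = 4^{m+1} − 2·6^{m+1}.
Hence a(n) = 4^n − 2·6^n for every n ≥ 1, by strong induction.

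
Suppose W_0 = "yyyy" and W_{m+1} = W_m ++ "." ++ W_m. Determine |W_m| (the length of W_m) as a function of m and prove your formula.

Claim: |W_m| = 5·2^m − 1.

Base case: |W_0| = 4, and 5·2^0 − 1 = 4.
Assume |W_k| = 5·2^k − 1.
Then |W_{k+1}| = |W_k| + 1 + |W_k| = 2|W_k| + 1 = 2(5·2^k − 1) + 1 = 5·2^{k+1} − 2 + 1 = 5·2^{k+1} − 1.
So the formula holds for k+1, and by induction |W_m| = 5·2^m − 1 for all m ≥ 0.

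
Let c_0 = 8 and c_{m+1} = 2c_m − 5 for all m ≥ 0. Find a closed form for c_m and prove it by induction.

Claim: c_m = 3·2^m + 5.

Base case: c_0 = 8, and 3·2^0 + 5 = 3 + 5 = 8.
Assume c_r = 3·2^r + 5 for some r ≥ 0.
Then c_{r+1} = 2c_r − 5 = 2·(3·2^r + 5) − 5 = 6·2^r + 10 − 5 = 3·2^{r+1} + 5.
This completes the inductive step, so c_m = 3·2^m + 5 for all m ≥ 0.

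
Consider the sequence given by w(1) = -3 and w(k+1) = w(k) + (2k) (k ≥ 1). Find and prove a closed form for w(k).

Claim: w(k) = k^2 − k − 3.

Base case: w(1) = -3, and 1^2 − 1 − 3 = -3.
Assume w(j) = j^2 − j − 3.
Then w(j+1) = w(j) + (2j) = (j^2 − j − 3) + (2j) = j^2 + j − 3,
and (j+1)^2 − (j+1) − 3 = j^2 + j − 3.
By induction, w(k) = k^2 − k − 3 for all k ≥ 1.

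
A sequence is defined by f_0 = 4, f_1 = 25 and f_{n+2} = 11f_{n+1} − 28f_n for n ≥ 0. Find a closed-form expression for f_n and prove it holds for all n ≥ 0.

Claim: f_n = 3·7^n + 4^n.

Base cases: f_0 = 4 and 3·7^0 + 4^0 = 4; f_1 = 25 and 3·7^1 + 4^1 = 25.
Assume f_j = 3·7^j + 4^j for all 0 ≤ j ≤ r, where r ≥ 1.
Then f_{r+1} = 11f_r − 28f_{r−1} = 11·(3·7^r + 4^r) − 28·(3·7^{r−1} + 4^{r−1}) = 3·(11·7 − 28)7^{r−1} + (11·4 − 28)4^{r−1} = 147·7^{r−1} + 16·4^{r−1} = 3·7^{r+1} + 4^{r+1}.
So the formula holds for r+1, and by strong induction f_n = 3·7^n + 4^n for all n ≥ 0.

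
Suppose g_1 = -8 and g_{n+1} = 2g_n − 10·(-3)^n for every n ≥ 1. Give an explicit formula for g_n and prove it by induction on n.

Claim: g_n = -2^n + 2·(-3)^n.

Base case: g_1 = -8, and -2^1 + 2·(-3)^1 = -2 − 6 = -8.
Assume g_m = -2^m + 2·(-3)^m for some m ≥ 1.
Then g_{m+1} = 2g_m − 10·(-3)^m = 2·(-2^m + 2·(-3)^m) − 10·(-3)^m = -2^{m+1} + 4·(-3)^m − 10·(-3)^m = -2^{m+1} − 6·(-3)^m = -2^{m+1} + 2·(-3)^{m+1}.
By induction, g_n = -2^n + 2·(-3)^n for all n ≥ 1.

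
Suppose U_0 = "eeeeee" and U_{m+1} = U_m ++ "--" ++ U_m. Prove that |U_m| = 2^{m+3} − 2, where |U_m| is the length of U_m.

Base case: |U_0| = 6, and 2^{0+3} − 2 = 6.
Assume |U_k| = 2^{k+3} − 2.
Then |U_{k+1}| = |U_k| + 2 + |U_k| = 2|U_k| + 2 = 2(2^{k+3} − 2) + 2 = 2^{k+1+3} − 4 + 2 = 2^{k+1+3} − 2.
This completes the inductive step, so |U_m| = 2^{m+3} − 2 for all m ≥ 0.

|U_m| = 2^{m+3} − 2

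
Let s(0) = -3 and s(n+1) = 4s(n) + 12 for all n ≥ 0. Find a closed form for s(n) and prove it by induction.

Claim: s(n) = 4^n − 4.

Base case: s(0) = -3, and 4^0 − 4 = 1 − 4 = -3.
Assume s(k) = 4^k − 4 for some k ≥ 0.
Then s(k+1) = 4s(k) + 12 = 4·(4^k − 4) + 12 = 4^{k+1} − 16 + 12 = 4^{k+1} − 4.
So the formula holds for k+1, and by induction s(n) = 4^n − 4 for all n ≥ 0.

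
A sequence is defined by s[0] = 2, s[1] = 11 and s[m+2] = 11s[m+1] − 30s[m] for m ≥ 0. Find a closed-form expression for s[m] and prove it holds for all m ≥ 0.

Claim: s[m] = 5^m + 6^m.

Base cases: s[0] = 2 and 5^0 + 6^0 = 2; s[1] = 11 and 5^1 + 6^1 = 11.
Assume s[j] = 5^j + 6^j for all 0 ≤ j ≤ r, where r ≥ 1.
Then s[r+1] = 11s[r] − 30s[r−1] = 11·(5^r + 6^r) − 30·(5^{r−1} + 6^{r−1}) = (11·5 − 30)5^{r−1} + (11·6 − 30)6^{r−1} = 25·5^{r−1} + 36·6^{r−1} = 5^{r+1} + 6^{r+1}.
This completes the inductive step, so s[m] = 5^m + 6^m for all m ≥ 0.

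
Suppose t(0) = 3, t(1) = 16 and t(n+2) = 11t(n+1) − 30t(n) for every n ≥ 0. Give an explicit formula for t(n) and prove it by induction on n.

Claim: t(n) = 6^n + 2·5^n.

Base cases: t(0) = 3 and 6^0 + 2·5^0 = 3; t(1) = 16 and 6^1 + 2·5^1 = 16.
Assume t(i) = 6^i + 2·5^i for all 0 ≤ i ≤ j, where j ≥ 1.
Then t(j+1) = 11t(j) − 30t(j−1) = 11·(6^j + 2·5^j) − 30·(6^{j−1} + 2·5^{j−1}) = (11·6 − 30)6^{j−1} + 2·(11·5 − 30)5^{j−1} = 36·6^{j−1} + 50·5^{j−1} = 6^{j+1} + 2·5^{j+1}.
By strong induction, t(n) = 6^n + 2·5^n for all n ≥ 0.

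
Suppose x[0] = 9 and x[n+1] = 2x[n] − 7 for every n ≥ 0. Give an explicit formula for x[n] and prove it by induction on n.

Claim: x[n] = 2^{n+1} + 7.

Base case: x[0] = 9, and 2^{0+1} + 7 = 2 + 7 = 9.
Assume x[j] = 2^{j+1} + 7 for some j ≥ 0.
Then x[j+1] = 2x[j] − 7 = 2·(2^{j+1} + 7) − 7 = 2^{j+2} + 14 − 7 = 2^{j+2} + 7.
This completes the inductive step, so x[n] = 2^{n+1} + 7 for all n ≥ 0.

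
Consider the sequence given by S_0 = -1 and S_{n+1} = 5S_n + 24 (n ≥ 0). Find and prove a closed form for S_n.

Claim: S_n = 5^{n+1} − 6.

Base case: S_0 = -1, and 5^{0+1} − 6 = 5 − 6 = -1.
Assume S_m = 5^{m+1} − 6 for some m ≥ 0.
Then S_{m+1} = 5S_m + 24 = 5·(5^{m+1} − 6) + 24 = 5^{m+2} − 30 + 24 = 5^{m+2} − 6.
This completes the inductive step, so S_n = 5^{n+1} − 6 for all n ≥ 0.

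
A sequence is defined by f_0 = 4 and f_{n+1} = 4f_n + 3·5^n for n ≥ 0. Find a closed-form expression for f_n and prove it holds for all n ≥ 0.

Claim: f_n = 4^n + 3·5^n.

Base case: f_0 = 4, and 4^0 + 3·5^0 = 1 + 3 = 4.
Assume f_k = 4^k + 3·5^k for some k ≥ 0.
Then f_{k+1} = 4f_k + 3·5^k = 4·(4^k + 3·5^k) + 3·5^k = 4^{k+1} + 12·5^k + 3·5^k = 4^{k+1} + 15·5^k = 4^{k+1} + 3·5^{k+1}.
By induction, f_n = 4^n + 3·5^n for all n ≥ 0.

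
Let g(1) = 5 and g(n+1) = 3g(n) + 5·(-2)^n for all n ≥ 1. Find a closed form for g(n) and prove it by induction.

Claim: g(n) = 3^n − (-2)^n.

Base case: g(1) = 5, and 3^1 − (-2)^1 = 3 + 2 = 5.
Assume g(r) = 3^r − (-2)^r for some r ≥ 1.
Then g(r+1) = 3g(r) + 5·(-2)^r = 3·(3^r − (-2)^r) + 5·(-2)^r = 3^{r+1} − 3·(-2)^r + 5·(-2)^r = 3^{r+1} + 2·(-2)^r = 3^{r+1} − (-2)^{r+1}.
By induction, g(n) = 3^n − (-2)^n for all n ≥ 1.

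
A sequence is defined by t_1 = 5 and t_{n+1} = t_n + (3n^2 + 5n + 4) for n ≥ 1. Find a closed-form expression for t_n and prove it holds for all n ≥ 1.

Claim: t_n = n^3 + n^2 + 2n + 1.

Base case: t_1 = 5, and 1^3 + 1^2 + 2·1 + 1 = 5.
Assume t_k = k^3 + k^2 + 2k + 1.
Then t_{k+1} = t_k + (3k^2 + 5k + 4) = (k^3 + k^2 + 2k + 1) + (3k^2 + 5k + 4) = k^3 + 4k^2 + 7k + 5,
and (k+1)^3 + (k+1)^2 + 2·(k+1) + 1 = k^3 + 4k^2 + 7k + 5.
By induction, t_n = n^3 + n^2 + 2n + 1 for all n ≥ 1.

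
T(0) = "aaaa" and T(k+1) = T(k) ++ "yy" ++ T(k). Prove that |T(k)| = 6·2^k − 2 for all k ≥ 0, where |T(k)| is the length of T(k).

Base case: |T(0)| = 4, and 6·2^0 − 2 = 4.
Assume |T(r)| = 6·2^r − 2.
Then |T(r+1)| = |T(r)| + 2 + |T(r)| = 2|T(r)| + 2 = 2(6·2^r − 2) + 2 = 6·2^{r+1} − 4 + 2 = 6·2^{r+1} − 2.
Hence |T(k)| = 6·2^k − 2 for every k ≥ 0, by induction.

|T(k)| = 6·2^k − 2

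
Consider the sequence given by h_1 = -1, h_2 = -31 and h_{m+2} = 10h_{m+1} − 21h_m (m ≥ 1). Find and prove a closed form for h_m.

Claim: h_m = 2·3^m − 7^m.

Base cases: h_1 = -1 and 2·3^1 − 7^1 = -1; h_2 = -31 and 2·3^2 − 7^2 = -31.
Assume h_i = 2·3^i − 7^i for all 1 ≤ i ≤ j, where j ≥ 2.
Then h_{j+1} = 10h_j − 21h_{j−1} = 10·(2·3^j − 7^j) − 21·(2·3^{j−1} − 7^{j−1}) = 2·(10·3 − 21)3^{j−1} − (10·7 − 21)7^{j−1} = 18·3^{j−1} − 49·7^{j−1} = 2·3^{j+1} − 7^{j+1}.
Hence h_m = 2·3^m − 7^m for every m ≥ 1, by strong induction.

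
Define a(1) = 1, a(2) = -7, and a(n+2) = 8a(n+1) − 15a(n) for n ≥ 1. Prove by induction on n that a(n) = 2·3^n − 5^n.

Base cases: a(1) = 1 and 2·3^1 − 5^1 = 1; a(2) = -7 and 2·3^2 − 5^2 = -7.
Assume a(j) = 2·3^j − 5^j for all 1 ≤ j ≤ r, where r ≥ 2.
Then a(r+1) = 8a(r) − 15a(r−1) = 8·(2·3^r − 5^r) − 15·(2·3^{r−1} − 5^{r−1}) = 2·(8·3 − 15)3^{r−1} − (8·5 − 15)5^{r−1} = 18·3^{r−1} − 25·5^{r−1} = 2·3^{r+1} − 5^{r+1}.
This completes the inductive step, so a(n) = 2·3^n − 5^n for all n ≥ 1.

a(n) = 2·3^n − 5^n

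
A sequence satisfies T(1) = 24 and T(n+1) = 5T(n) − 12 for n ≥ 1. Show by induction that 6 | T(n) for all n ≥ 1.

Base case: T(1) = 24 = 6·4, so 6 | T(1).
Assume 6 | T(m), so T(m) = 6t for some integer t.
Then T(m+1) = 5T(m) − 12 = 5·(6t) − 12 = 6(5t − 2), so 6 | T(m+1).
So the property holds for m+1, and by induction 6 | T(n) for all n ≥ 1.

6 | T(n)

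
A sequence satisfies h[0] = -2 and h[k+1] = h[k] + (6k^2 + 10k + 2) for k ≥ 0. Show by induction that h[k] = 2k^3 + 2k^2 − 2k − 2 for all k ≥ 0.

Base case: h[0] = -2, and 2·0^3 + 2·0^2 − 2·0 − 2 = -2.
Assume h[r] = 2r^3 + 2r^2 − 2r − 2.
Then h[r+1] = h[r] + (6r^2 + 10r + 2) = (2r^3 + 2r^2 − 2r − 2) + (6r^2 + 10r + 2) = 2r^3 + 8r^2 + 8r,
and 2·(r+1)^3 + 2·(r+1)^2 − 2·(r+1) − 2 = 2r^3 + 8r^2 + 8r.
Hence h[k] = 2k^3 + 2k^2 − 2k − 2 for every k ≥ 0, by induction.

h[k] = 2k^3 + 2k^2 − 2k − 2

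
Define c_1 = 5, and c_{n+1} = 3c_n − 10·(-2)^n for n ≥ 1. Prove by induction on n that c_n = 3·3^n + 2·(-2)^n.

Base case: c_1 = 5, and 3·3^1 + 2·(-2)^1 = 9 − 4 = 5.
Assume c_r = 3·3^r + 2·(-2)^r for some r ≥ 1.
Then c_{r+1} = 3c_r − 10·(-2)^r = 3·(3·3^r + 2·(-2)^r) − 10·(-2)^r = 3·3^{r+1} + 6·(-2)^r − 10·(-2)^r = 3·3^{r+1} − 4·(-2)^r = 3·3^{r+1} + 2·(-2)^{r+1}.
This completes the inductive step, so c_n = 3·3^n + 2·(-2)^n for all n ≥ 1.

c_n = 3·3^n + 2·(-2)^n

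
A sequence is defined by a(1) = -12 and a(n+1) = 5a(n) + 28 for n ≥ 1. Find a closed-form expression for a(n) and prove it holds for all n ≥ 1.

Claim: a(n) = -5^n − 7.

Base case: a(1) = -12, and -5^1 − 7 = -5 − 7 = -12.
Assume a(r) = -5^r − 7 for some r ≥ 1.
Then a(r+1) = 5a(r) + 28 = 5·(-5^r − 7) + 28 = -5^{r+1} − 35 + 28 = -5^{r+1} − 7.
This completes the inductive step, so a(n) = -5^n − 7 for all n ≥ 1.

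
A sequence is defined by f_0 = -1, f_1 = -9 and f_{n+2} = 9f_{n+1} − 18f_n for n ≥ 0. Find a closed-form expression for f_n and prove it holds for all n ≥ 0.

Claim: f_n = 3^n − 2·6^n.

Base cases: f_0 = -1 and 3^0 − 2·6^0 = -1; f_1 = -9 and 3^1 − 2·6^1 = -9.
Assume f_j = 3^j − 2·6^j for all 0 ≤ j ≤ k, where k ≥ 1.
Then f_{k+1} = 9f_k − 18f_{k−1} = 9·(3^k − 2·6^k) − 18·(3^{k−1} − 2·6^{k−1}) = (9·3 − 18)3^{k−1} − 2·(9·6 − 18)6^{k−1} = 9·3^{k−1} − 72·6^{k−1} = 3^{k+1} − 2·6^{k+1}.
So the formula holds for k+1, and by strong induction f_n = 3^n − 2·6^n for all n ≥ 0.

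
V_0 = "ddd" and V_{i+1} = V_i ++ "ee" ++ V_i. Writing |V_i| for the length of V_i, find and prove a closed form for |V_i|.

Claim: |V_i| = 5·2^i − 2.

Base case: |V_0| = 3, and 5·2^0 − 2 = 3.
Assume |V_m| = 5·2^m − 2.
Then |V_{m+1}| = |V_m| + 2 + |V_m| = 2|V_m| + 2 = 2(5·2^m − 2) + 2 = 5·2^{m+1} − 4 + 2 = 5·2^{m+1} − 2.
By induction, |V_i| = 5·2^i − 2 for all i ≥ 0.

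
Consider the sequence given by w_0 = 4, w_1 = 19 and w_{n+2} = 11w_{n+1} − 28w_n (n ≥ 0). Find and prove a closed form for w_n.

Claim: w_n = 3·4^n + 7^n.

Base cases: w_0 = 4 and 3·4^0 + 7^0 = 4; w_1 = 19 and 3·4^1 + 7^1 = 19.
Assume w_j = 3·4^j + 7^j for all 0 ≤ j ≤ m, where m ≥ 1.
Then w_{m+1} = 11w_m − 28w_{m−1} = 11·(3·4^m + 7^m) − 28·(3·4^{m−1} + 7^{m−1}) = 3·(11·4 − 28)4^{m−1} + (11·7 − 28)7^{m−1} = 48·4^{m−1} + 49·7^{m−1} = 3·4^{m+1} + 7^{m+1}.
So the formula holds for m+1, and by strong induction w_n = 3·4^n + 7^n for all n ≥ 0.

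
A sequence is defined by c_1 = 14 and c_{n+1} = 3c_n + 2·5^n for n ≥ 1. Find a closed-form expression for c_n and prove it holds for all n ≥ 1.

Claim: c_n = 3·3^n + 5^n.

Base case: c_1 = 14, and 3·3^1 + 5^1 = 9 + 5 = 14.
Assume c_k = 3·3^k + 5^k for some k ≥ 1.
Then c_{k+1} = 3c_k + 2·5^k = 3·(3·3^k + 5^k) + 2·5^k = 3·3^{k+1} + 3·5^k + 2·5^k = 3·3^{k+1} + 5·5^k = 3·3^{k+1} + 5^{k+1}.
So the formula holds for k+1, and by induction c_n = 3·3^n + 5^n for all n ≥ 1.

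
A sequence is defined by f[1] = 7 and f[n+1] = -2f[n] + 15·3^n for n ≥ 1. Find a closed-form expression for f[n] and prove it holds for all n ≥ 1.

Claim: f[n] = (-2)^n + 3·3^n.

Base case: f[1] = 7, and (-2)^1 + 3·3^1 = -2 + 9 = 7.
Assume f[k] = (-2)^k + 3·3^k for some k ≥ 1.
Then f[k+1] = -2f[k] + 15·3^k = -2·((-2)^k + 3·3^k) + 15·3^k = (-2)^{k+1} − 6·3^k + 15·3^k = (-2)^{k+1} + 9·3^k = (-2)^{k+1} + 3·3^{k+1}.
Hence f[n] = (-2)^n + 3·3^n for every n ≥ 1, by induction.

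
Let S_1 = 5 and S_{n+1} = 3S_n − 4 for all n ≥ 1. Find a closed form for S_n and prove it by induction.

Claim: S_n = 3^n + 2.

Base case: S_1 = 5, and 3^1 + 2 = 3 + 2 = 5.
Assume S_j = 3^j + 2 for some j ≥ 1.
Then S_{j+1} = 3S_j − 4 = 3·(3^j + 2) − 4 = 3^{j+1} + 6 − 4 = 3^{j+1} + 2.
Hence S_n = 3^n + 2 for every n ≥ 1, by induction.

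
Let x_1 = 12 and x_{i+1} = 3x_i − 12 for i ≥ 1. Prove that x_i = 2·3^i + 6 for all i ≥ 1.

Base case: x_1 = 12, and 2·3^1 + 6 = 6 + 6 = 12.
Assume x_j = 2·3^j + 6 for some j ≥ 1.
Then x_{j+1} = 3x_j − 12 = 3·(2·3^j + 6) − 12 = 6·3^j + 18 − 12 = 2·3^{j+1} + 6.
By induction, x_i = 2·3^i + 6 for all i ≥ 1.

x_i = 2·3^i + 6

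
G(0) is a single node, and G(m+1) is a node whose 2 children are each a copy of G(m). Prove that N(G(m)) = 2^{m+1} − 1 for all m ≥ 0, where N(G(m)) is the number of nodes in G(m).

Base case: N(G(0)) = 1, and 2^{0+1} − 1 = 1.
Assume N(G(k)) = 2^{k+1} − 1.
Then N(G(k+1)) = 1 + 2N(G(k)) = 1 + 2(2^{k+1} − 1) = 2^{k+2} − 2 + 1 = 2^{k+2} − 1.
This completes the inductive step, so N(G(m)) = 2^{m+1} − 1 for all m ≥ 0.

N(G(m)) = 2^{m+1} − 1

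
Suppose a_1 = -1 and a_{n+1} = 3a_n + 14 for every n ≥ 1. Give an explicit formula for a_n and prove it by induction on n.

Claim: a_n = 2·3^n − 7.

Base case: a_1 = -1, and 2·3^1 − 7 = 6 − 7 = -1.
Assume a_k = 2·3^k − 7 for some k ≥ 1.
Then a_{k+1} = 3a_k + 14 = 3·(2·3^k − 7) + 14 = 6·3^k − 21 + 14 = 2·3^{k+1} − 7.
So the formula holds for k+1, and by induction a_n = 2·3^n − 7 for all n ≥ 1.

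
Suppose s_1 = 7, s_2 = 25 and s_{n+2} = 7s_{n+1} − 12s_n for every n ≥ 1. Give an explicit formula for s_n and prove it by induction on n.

Claim: s_n = 3^n + 4^n.

Base cases: s_1 = 7 and 3^1 + 4^1 = 7; s_2 = 25 and 3^2 + 4^2 = 25.
Assume s_i = 3^i + 4^i for all 1 ≤ i ≤ j, where j ≥ 2.
Then s_{j+1} = 7s_j − 12s_{j−1} = 7·(3^j + 4^j) − 12·(3^{j−1} + 4^{j−1}) = (7·3 − 12)3^{j−1} + (7·4 − 12)4^{j−1} = 9·3^{j−1} + 16·4^{j−1} = 3^{j+1} + 4^{j+1}.
Hence s_n = 3^n + 4^n for every n ≥ 1, by strong induction.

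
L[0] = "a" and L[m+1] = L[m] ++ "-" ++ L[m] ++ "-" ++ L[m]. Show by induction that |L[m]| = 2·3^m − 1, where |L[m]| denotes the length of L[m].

Base case: |L[0]| = 1, and 2·3^0 − 1 = 1.
Assume |L[k]| = 2·3^k − 1.
Then |L[k+1]| = 3|L[k]| + 2 = 3(2·3^k − 1) + 2 = 2·3^{k+1} − 3 + 2 = 2·3^{k+1} − 1.
This completes the inductive step, so |L[m]| = 2·3^m − 1 for all m ≥ 0.

|L[m]| = 2·3^m − 1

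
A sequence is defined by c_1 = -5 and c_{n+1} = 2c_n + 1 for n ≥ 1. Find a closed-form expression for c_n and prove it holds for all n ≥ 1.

Claim: c_n = -2^{n+1} − 1.

Base case: c_1 = -5, and -2^{1+1} − 1 = -4 − 1 = -5.
Assume c_m = -2^{m+1} − 1 for some m ≥ 1.
Then c_{m+1} = 2c_m + 1 = 2·(-2^{m+1} − 1) + 1 = -2^{m+2} − 2 + 1 = -2^{m+2} − 1.
Hence c_n = -2^{n+1} − 1 for every n ≥ 1, by induction.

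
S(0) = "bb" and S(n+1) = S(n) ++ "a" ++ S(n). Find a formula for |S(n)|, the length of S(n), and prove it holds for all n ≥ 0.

Claim: |S(n)| = 3·2^n − 1.

Base case: |S(0)| = 2, and 3·2^0 − 1 = 2.
Assume |S(k)| = 3·2^k − 1.
Then |S(k+1)| = |S(k)| + 1 + |S(k)| = 2|S(k)| + 1 = 2(3·2^k − 1) + 1 = 3·2^{k+1} − 2 + 1 = 3·2^{k+1} − 1.
By induction, |S(n)| = 3·2^n − 1 for all n ≥ 0.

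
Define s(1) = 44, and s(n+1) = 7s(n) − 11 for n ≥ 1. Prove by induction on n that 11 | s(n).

Base case: s(1) = 44 = 11·4, so 11 | s(1).
Assume 11 | s(m), so s(m) = 11t for some integer t.
Then s(m+1) = 7s(m) − 11 = 7·(11t) − 11 = 11(7t − 1), so 11 | s(m+1).
So the property holds for m+1, and by induction 11 | s(n) for all n ≥ 1.

11 | s(n)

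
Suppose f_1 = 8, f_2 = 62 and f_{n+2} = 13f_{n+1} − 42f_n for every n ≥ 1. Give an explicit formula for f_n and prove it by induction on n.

Claim: f_n = 2·7^n − 6^n.

Base cases: f_1 = 8 and 2·7^1 − 6^1 = 8; f_2 = 62 and 2·7^2 − 6^2 = 62.
Assume f_j = 2·7^j − 6^j for all 1 ≤ j ≤ m, where m ≥ 2.
Then f_{m+1} = 13f_m − 42f_{m−1} = 13·(2·7^m − 6^m) − 42·(2·7^{m−1} − 6^{m−1}) = 2·(13·7 − 42)7^{m−1} − (13·6 − 42)6^{m−1} = 98·7^{m−1} − 36·6^{m−1} = 2·7^{m+1} − 6^{m+1}.
By strong induction, f_n = 2·7^n − 6^n for all n ≥ 1.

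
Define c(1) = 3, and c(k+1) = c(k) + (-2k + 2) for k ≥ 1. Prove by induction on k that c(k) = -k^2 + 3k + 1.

Base case: c(1) = 3, and -1^2 + 3·1 + 1 = 3.
Assume c(j) = -j^2 + 3j + 1.
Then c(j+1) = c(j) + (-2j + 2) = (-j^2 + 3j + 1) + (-2j + 2) = -j^2 + j + 3,
and -(j+1)^2 + 3·(j+1) + 1 = -j^2 + j + 3.
Hence c(k) = -k^2 + 3k + 1 for every k ≥ 1, by induction.

c(k) = -k^2 + 3k + 1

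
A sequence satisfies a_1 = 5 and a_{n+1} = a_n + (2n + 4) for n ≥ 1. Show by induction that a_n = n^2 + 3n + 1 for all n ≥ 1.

Base case: a_1 = 5, and 1^2 + 3·1 + 1 = 5.
Assume a_k = k^2 + 3k + 1.
Then a_{k+1} = a_k + (2k + 4) = (k^2 + 3k + 1) + (2k + 4) = k^2 + 5k + 5,
and (k+1)^2 + 3·(k+1) + 1 = k^2 + 5k + 5.
This completes the inductive step, so a_n = n^2 + 3n + 1 for all n ≥ 1.

a_n = n^2 + 3n + 1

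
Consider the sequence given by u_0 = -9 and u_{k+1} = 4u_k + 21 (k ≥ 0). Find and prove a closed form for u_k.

Claim: u_k = -2·4^k − 7.

Base case: u_0 = -9, and -2·4^0 − 7 = -2 − 7 = -9.
Assume u_j = -2·4^j − 7 for some j ≥ 0.
Then u_{j+1} = 4u_j + 21 = 4·(-2·4^j − 7) + 21 = -8·4^j − 28 + 21 = -2·4^{j+1} − 7.
So the formula holds for j+1, and by induction u_k = -2·4^k − 7 for all k ≥ 0.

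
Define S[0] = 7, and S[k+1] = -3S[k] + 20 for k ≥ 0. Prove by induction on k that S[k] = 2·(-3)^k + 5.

Base case: S[0] = 7, and 2·(-3)^0 + 5 = 2 + 5 = 7.
Assume S[r] = 2·(-3)^r + 5 for some r ≥ 0.
Then S[r+1] = -3S[r] + 20 = -3·(2·(-3)^r + 5) + 20 = -6·(-3)^r − 15 + 20 = 2·(-3)^{r+1} + 5.
This completes the inductive step, so S[k] = 2·(-3)^k + 5 for all k ≥ 0.

S[k] = 2·(-3)^k + 5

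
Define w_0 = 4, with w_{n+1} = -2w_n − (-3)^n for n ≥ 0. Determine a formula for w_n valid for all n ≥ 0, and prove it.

Claim: w_n = 3·(-2)^n + (-3)^n.

Base case: w_0 = 4, and 3·(-2)^0 + (-3)^0 = 3 + 1 = 4.
Assume w_m = 3·(-2)^m + (-3)^m for some m ≥ 0.
Then w_{m+1} = -2w_m − (-3)^m = -2·(3·(-2)^m + (-3)^m) − (-3)^m = 3·(-2)^{m+1} − 2·(-3)^m − (-3)^m = 3·(-2)^{m+1} − 3·(-3)^m = 3·(-2)^{m+1} + (-3)^{m+1}.
This completes the inductive step, so w_n = 3·(-2)^n + (-3)^n for all n ≥ 0.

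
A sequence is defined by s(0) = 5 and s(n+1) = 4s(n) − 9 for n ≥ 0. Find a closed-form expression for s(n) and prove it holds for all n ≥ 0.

Claim: s(n) = 2·4^n + 3.

Base case: s(0) = 5, and 2·4^0 + 3 = 2 + 3 = 5.
Assume s(m) = 2·4^m + 3 for some m ≥ 0.
Then s(m+1) = 4s(m) − 9 = 4·(2·4^m + 3) − 9 = 8·4^m + 12 − 9 = 2·4^{m+1} + 3.
So the formula holds for m+1, and by induction s(n) = 2·4^n + 3 for all n ≥ 0.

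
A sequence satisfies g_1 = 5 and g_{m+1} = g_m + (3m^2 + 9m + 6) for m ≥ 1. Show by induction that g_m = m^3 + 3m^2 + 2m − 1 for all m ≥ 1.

Base case: g_1 = 5, and 1^3 + 3·1^2 + 2·1 − 1 = 5.
Assume g_r = r^3 + 3r^2 + 2r − 1.
Then g_{r+1} = g_r + (3r^2 + 9r + 6) = (r^3 + 3r^2 + 2r − 1) + (3r^2 + 9r + 6) = r^3 + 6r^2 + 11r + 5,
and (r+1)^3 + 3·(r+1)^2 + 2·(r+1) − 1 = r^3 + 6r^2 + 11r + 5.
By induction, g_m = m^3 + 3m^2 + 2m − 1 for all m ≥ 1.

g_m = m^3 + 3m^2 + 2m − 1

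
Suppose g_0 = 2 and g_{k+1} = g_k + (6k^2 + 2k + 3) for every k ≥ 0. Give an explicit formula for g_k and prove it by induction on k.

Claim: g_k = 2k^3 − 2k^2 + 3k + 2.

Base case: g_0 = 2, and 2·0^3 − 2·0^2 + 3·0 + 2 = 2.
Assume g_m = 2m^3 − 2m^2 + 3m + 2.
Then g_{m+1} = g_m + (6m^2 + 2m + 3) = (2m^3 − 2m^2 + 3m + 2) + (6m^2 + 2m + 3) = 2m^3 + 4m^2 + 5m + 5,
and 2·(m+1)^3 − 2·(m+1)^2 + 3·(m+1) + 2 = 2m^3 + 4m^2 + 5m + 5.
By induction, g_k = 2k^3 − 2k^2 + 3k + 2 for all k ≥ 0.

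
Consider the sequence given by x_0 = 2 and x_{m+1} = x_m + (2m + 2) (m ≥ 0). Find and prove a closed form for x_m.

Claim: x_m = m^2 + m + 2.

Base case: x_0 = 2, and 0^2 + 0 + 2 = 2.
Assume x_k = k^2 + k + 2.
Then x_{k+1} = x_k + (2k + 2) = (k^2 + k + 2) + (2k + 2) = k^2 + 3k + 4,
and (k+1)^2 + (k+1) + 2 = k^2 + 3k + 4.
This completes the inductive step, so x_m = m^2 + m + 2 for all m ≥ 0.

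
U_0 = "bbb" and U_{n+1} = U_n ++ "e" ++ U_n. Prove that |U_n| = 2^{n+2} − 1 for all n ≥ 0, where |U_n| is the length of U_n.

Base case: |U_0| = 3, and 2^{0+2} − 1 = 3.
Assume |U_r| = 2^{r+2} − 1.
Then |U_{r+1}| = |U_r| + 1 + |U_r| = 2|U_r| + 1 = 2(2^{r+2} − 1) + 1 = 2^{r+3} − 2 + 1 = 2^{r+3} − 1.
Hence |U_n| = 2^{n+2} − 1 for every n ≥ 0, by induction.

|U_n| = 2^{n+2} − 1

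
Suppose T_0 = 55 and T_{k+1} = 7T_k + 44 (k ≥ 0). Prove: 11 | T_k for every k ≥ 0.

Base case: T_0 = 55 = 11·5, so 11 | T_0.
Assume 11 | T_j, so T_j = 11t for some integer t.
Then T_{j+1} = 7T_j + 44 = 7·(11t) + 44 = 11(7t + 4), so 11 | T_{j+1}.
So the property holds for j+1, and by induction 11 | T_k for all k ≥ 0.

11 | T_k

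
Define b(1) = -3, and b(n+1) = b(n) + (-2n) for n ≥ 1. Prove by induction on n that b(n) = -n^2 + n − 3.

Base case: b(1) = -3, and -1^2 + 1 − 3 = -3.
Assume b(k) = -k^2 + k − 3.
Then b(k+1) = b(k) + (-2k) = (-k^2 + k − 3) + (-2k) = -k^2 − k − 3,
and -(k+1)^2 + (k+1) − 3 = -k^2 − k − 3.
This completes the inductive step, so b(n) = -n^2 + n − 3 for all n ≥ 1.

b(n) = -n^2 + n − 3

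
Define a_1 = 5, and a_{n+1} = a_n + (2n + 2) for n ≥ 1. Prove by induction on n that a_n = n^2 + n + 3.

Base case: a_1 = 5, and 1^2 + 1 + 3 = 5.
Assume a_m = m^2 + m + 3.
Then a_{m+1} = a_m + (2m + 2) = (m^2 + m + 3) + (2m + 2) = m^2 + 3m + 5,
and (m+1)^2 + (m+1) + 3 = m^2 + 3m + 5.
Hence a_n = n^2 + n + 3 for every n ≥ 1, by induction.

a_n = n^2 + n + 3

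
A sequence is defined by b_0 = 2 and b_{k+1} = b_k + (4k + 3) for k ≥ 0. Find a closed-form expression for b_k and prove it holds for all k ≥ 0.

Claim: b_k = 2k^2 + k + 2.

Base case: b_0 = 2, and 2·0^2 + 0 + 2 = 2.
Assume b_j = 2j^2 + j + 2.
Then b_{j+1} = b_j + (4j + 3) = (2j^2 + j + 2) + (4j + 3) = 2j^2 + 5j + 5,
and 2·(j+1)^2 + (j+1) + 2 = 2j^2 + 5j + 5.
Hence b_k = 2k^2 + k + 2 for every k ≥ 0, by induction.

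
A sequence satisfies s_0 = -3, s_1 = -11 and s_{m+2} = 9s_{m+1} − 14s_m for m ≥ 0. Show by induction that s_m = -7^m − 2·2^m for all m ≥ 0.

Base cases: s_0 = -3 and -7^0 − 2·2^0 = -3; s_1 = -11 and -7^1 − 2·2^1 = -11.
Assume s_j = -7^j − 2·2^j for all 0 ≤ j ≤ k, where k ≥ 1.
Then s_{k+1} = 9s_k − 14s_{k−1} = 9·(-7^k − 2·2^k) − 14·(-7^{k−1} − 2·2^{k−1}) = -(9·7 − 14)7^{k−1} − 2·(9·2 − 14)2^{k−1} = -49·7^{k−1} − 8·2^{k−1} = -7^{k+1} − 2·2^{k+1}.
Hence s_m = -7^m − 2·2^m for every m ≥ 0, by strong induction.

s_m = -7^m − 2·2^m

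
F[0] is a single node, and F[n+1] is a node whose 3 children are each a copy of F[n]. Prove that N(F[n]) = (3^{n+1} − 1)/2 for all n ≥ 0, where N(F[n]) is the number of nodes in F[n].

Base case: N(F[0]) = 1, and (3^{0+1} − 1)/2 = 1.
Assume N(F[r]) = (3^{r+1} − 1)/2.
Then N(F[r+1]) = 1 + 3N(F[r]) = 1 + 3·(3^{r+1} − 1)/2 = 1 + (3^{r+2} − 3)/2 = (2 + 3^{r+2} − 3)/2 = (3^{r+2} − 1)/2.
By induction, N(F[n]) = (3^{n+1} − 1)/2 for all n ≥ 0.

N(F[n]) = (3^{n+1} − 1)/2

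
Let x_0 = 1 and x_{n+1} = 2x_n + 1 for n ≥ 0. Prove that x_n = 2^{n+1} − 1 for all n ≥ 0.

Base case: x_0 = 1, and 2^{0+1} − 1 = 2 − 1 = 1.
Assume x_r = 2^{r+1} − 1 for some r ≥ 0.
Then x_{r+1} = 2x_r + 1 = 2·(2^{r+1} − 1) + 1 = 2^{r+2} − 2 + 1 = 2^{r+2} − 1.
Hence x_n = 2^{n+1} − 1 for every n ≥ 0, by induction.

x_n = 2^{n+1} − 1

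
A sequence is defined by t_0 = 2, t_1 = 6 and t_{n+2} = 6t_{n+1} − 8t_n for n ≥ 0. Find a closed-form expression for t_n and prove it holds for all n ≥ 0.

Claim: t_n = 4^n + 2^n.

Base cases: t_0 = 2 and 4^0 + 2^0 = 2; t_1 = 6 and 4^1 + 2^1 = 6.
Assume t_j = 4^j + 2^j for all 0 ≤ j ≤ m, where m ≥ 1.
Then t_{m+1} = 6t_m − 8t_{m−1} = 6·(4^m + 2^m) − 8·(4^{m−1} + 2^{m−1}) = (6·4 − 8)4^{m−1} + (6·2 − 8)2^{m−1} = 16·4^{m−1} + 4·2^{m−1} = 4^{m+1} + 2^{m+1}.
By strong induction, t_n = 4^n + 2^n for all n ≥ 0.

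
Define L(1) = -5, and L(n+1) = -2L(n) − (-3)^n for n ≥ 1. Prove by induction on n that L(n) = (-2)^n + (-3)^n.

Base case: L(1) = -5, and (-2)^1 + (-3)^1 = -2 − 3 = -5.
Assume L(k) = (-2)^k + (-3)^k for some k ≥ 1.
Then L(k+1) = -2L(k) − (-3)^k = -2·((-2)^k + (-3)^k) − (-3)^k = (-2)^{k+1} − 2·(-3)^k − (-3)^k = (-2)^{k+1} − 3·(-3)^k = (-2)^{k+1} + (-3)^{k+1}.
Hence L(n) = (-2)^n + (-3)^n for every n ≥ 1, by induction.

L(n) = (-2)^n + (-3)^n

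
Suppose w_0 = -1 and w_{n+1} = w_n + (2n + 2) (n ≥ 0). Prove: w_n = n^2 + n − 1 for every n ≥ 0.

Base case: w_0 = -1, and 0^2 + 0 − 1 = -1.
Assume w_m = m^2 + m − 1.
Then w_{m+1} = w_m + (2m + 2) = (m^2 + m − 1) + (2m + 2) = m^2 + 3m + 1,
and (m+1)^2 + (m+1) − 1 = m^2 + 3m + 1.
Hence w_n = n^2 + n − 1 for every n ≥ 0, by induction.

w_n = n^2 + n − 1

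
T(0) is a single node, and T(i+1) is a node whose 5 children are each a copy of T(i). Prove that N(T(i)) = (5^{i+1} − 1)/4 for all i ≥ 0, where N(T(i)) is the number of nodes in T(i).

Base case: N(T(0)) = 1, and (5^{0+1} − 1)/4 = 1.
Assume N(T(r)) = (5^{r+1} − 1)/4.
Then N(T(r+1)) = 1 + 5N(T(r)) = 1 + 5·(5^{r+1} − 1)/4 = 1 + (5^{r+2} − 5)/4 = (4 + 5^{r+2} − 5)/4 = (5^{r+2} − 1)/4.
So the formula holds for r+1, and by induction N(T(i)) = (5^{i+1} − 1)/4 for all i ≥ 0.

N(T(i)) = (5^{i+1} − 1)/4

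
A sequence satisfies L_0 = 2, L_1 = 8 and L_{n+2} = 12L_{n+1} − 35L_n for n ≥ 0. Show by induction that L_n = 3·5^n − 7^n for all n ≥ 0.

Base cases: L_0 = 2 and 3·5^0 − 7^0 = 2; L_1 = 8 and 3·5^1 − 7^1 = 8.
Assume L_j = 3·5^j − 7^j for all 0 ≤ j ≤ m, where m ≥ 1.
Then L_{m+1} = 12L_m − 35L_{m−1} = 12·(3·5^m − 7^m) − 35·(3·5^{m−1} − 7^{m−1}) = 3·(12·5 − 35)5^{m−1} − (12·7 − 35)7^{m−1} = 75·5^{m−1} − 49·7^{m−1} = 3·5^{m+1} − 7^{m+1}.
By strong induction, L_n = 3·5^n − 7^n for all n ≥ 0.

L_n = 3·5^n − 7^n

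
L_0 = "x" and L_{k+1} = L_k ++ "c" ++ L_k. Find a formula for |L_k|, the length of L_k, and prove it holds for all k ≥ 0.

Claim: |L_k| = 2^{k+1} − 1.

Base case: |L_0| = 1, and 2^{0+1} − 1 = 1.
Assume |L_r| = 2^{r+1} − 1.
Then |L_{r+1}| = |L_r| + 1 + |L_r| = 2|L_r| + 1 = 2(2^{r+1} − 1) + 1 = 2^{r+2} − 2 + 1 = 2^{r+2} − 1.
So the formula holds for r+1, and by induction |L_k| = 2^{k+1} − 1 for all k ≥ 0.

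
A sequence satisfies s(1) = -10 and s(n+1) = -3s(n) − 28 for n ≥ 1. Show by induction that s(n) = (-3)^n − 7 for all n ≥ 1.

Base case: s(1) = -10, and (-3)^1 − 7 = -3 − 7 = -10.
Assume s(r) = (-3)^r − 7 for some r ≥ 1.
Then s(r+1) = -3s(r) − 28 = -3·((-3)^r − 7) − 28 = -3·(-3)^r + 21 − 28 = (-3)^{r+1} − 7.
So the formula holds for r+1, and by induction s(n) = (-3)^n − 7 for all n ≥ 1.

s(n) = (-3)^n − 7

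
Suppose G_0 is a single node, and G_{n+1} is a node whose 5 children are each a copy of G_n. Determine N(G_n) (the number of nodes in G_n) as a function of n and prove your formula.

Claim: N(G_n) = (5^{n+1} − 1)/4.

Base case: N(G_0) = 1, and (5^{0+1} − 1)/4 = 1.
Assume N(G_j) = (5^{j+1} − 1)/4.
Then N(G_{j+1}) = 1 + 5N(G_j) = 1 + 5·(5^{j+1} − 1)/4 = 1 + (5^{j+2} − 5)/4 = (4 + 5^{j+2} − 5)/4 = (5^{j+2} − 1)/4.
Hence N(G_n) = (5^{n+1} − 1)/4 for every n ≥ 0, by induction.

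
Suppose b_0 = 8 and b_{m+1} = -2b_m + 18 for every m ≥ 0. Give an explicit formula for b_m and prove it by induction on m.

Claim: b_m = 2·(-2)^m + 6.

Base case: b_0 = 8, and 2·(-2)^0 + 6 = 2 + 6 = 8.
Assume b_j = 2·(-2)^j + 6 for some j ≥ 0.
Then b_{j+1} = -2b_j + 18 = -2·(2·(-2)^j + 6) + 18 = -4·(-2)^j − 12 + 18 = 2·(-2)^{j+1} + 6.
By induction, b_m = 2·(-2)^m + 6 for all m ≥ 0.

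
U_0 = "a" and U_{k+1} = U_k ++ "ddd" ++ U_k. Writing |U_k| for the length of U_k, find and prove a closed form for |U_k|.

Claim: |U_k| = 2^{k+2} − 3.

Base case: |U_0| = 1, and 2^{0+2} − 3 = 1.
Assume |U_r| = 2^{r+2} − 3.
Then |U_{r+1}| = |U_r| + 3 + |U_r| = 2|U_r| + 3 = 2(2^{r+2} − 3) + 3 = 2^{r+3} − 6 + 3 = 2^{r+3} − 3.
By induction, |U_k| = 2^{k+2} − 3 for all k ≥ 0.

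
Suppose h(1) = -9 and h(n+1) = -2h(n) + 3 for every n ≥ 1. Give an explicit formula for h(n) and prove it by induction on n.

Claim: h(n) = 5·(-2)^n + 1.

Base case: h(1) = -9, and 5·(-2)^1 + 1 = -10 + 1 = -9.
Assume h(j) = 5·(-2)^j + 1 for some j ≥ 1.
Then h(j+1) = -2h(j) + 3 = -2·(5·(-2)^j + 1) + 3 = -10·(-2)^j − 2 + 3 = 5·(-2)^{j+1} + 1.
This completes the inductive step, so h(n) = 5·(-2)^n + 1 for all n ≥ 1.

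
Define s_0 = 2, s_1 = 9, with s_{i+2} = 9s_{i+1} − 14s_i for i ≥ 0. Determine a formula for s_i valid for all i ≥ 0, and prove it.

Claim: s_i = 7^i + 2^i.

Base cases: s_0 = 2 and 7^0 + 2^0 = 2; s_1 = 9 and 7^1 + 2^1 = 9.
Assume s_t = 7^t + 2^t for all 0 ≤ t ≤ j, where j ≥ 1.
Then s_{j+1} = 9s_j − 14s_{j−1} = 9·(7^j + 2^j) − 14·(7^{j−1} + 2^{j−1}) = (9·7 − 14)7^{j−1} + (9·2 − 14)2^{j−1} = 49·7^{j−1} + 4·2^{j−1} = 7^{j+1} + 2^{j+1}.
This completes the inductive step, so s_i = 7^i + 2^i for all i ≥ 0.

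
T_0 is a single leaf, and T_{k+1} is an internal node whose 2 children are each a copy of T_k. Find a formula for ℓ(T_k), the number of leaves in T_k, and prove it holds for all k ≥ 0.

Claim: ℓ(T_k) = 2^k.

Base case: ℓ(T_0) = 1, and 2^0 = 1.
Assume ℓ(T_j) = 2^j.
Then ℓ(T_{j+1}) = 2·ℓ(T_j) = 2·2^j = 2^{j+1}.
So the formula holds for j+1, and by induction ℓ(T_k) = 2^k for all k ≥ 0.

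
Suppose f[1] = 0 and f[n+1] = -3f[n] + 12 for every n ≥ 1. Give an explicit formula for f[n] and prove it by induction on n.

Claim: f[n] = (-3)^n + 3.

Base case: f[1] = 0, and (-3)^1 + 3 = -3 + 3 = 0.
Assume f[m] = (-3)^m + 3 for some m ≥ 1.
Then f[m+1] = -3f[m] + 12 = -3·((-3)^m + 3) + 12 = -3·(-3)^m − 9 + 12 = (-3)^{m+1} + 3.
So the formula holds for m+1, and by induction f[n] = (-3)^n + 3 for all n ≥ 1.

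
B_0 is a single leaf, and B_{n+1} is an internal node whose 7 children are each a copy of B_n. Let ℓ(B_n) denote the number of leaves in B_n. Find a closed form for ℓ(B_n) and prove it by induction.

Claim: ℓ(B_n) = 7^n.

Base case: ℓ(B_0) = 1, and 7^0 = 1.
Assume ℓ(B_m) = 7^m.
Then ℓ(B_{m+1}) = 7·ℓ(B_m) = 7·7^m = 7^{m+1}.
By induction, ℓ(B_n) = 7^n for all n ≥ 0.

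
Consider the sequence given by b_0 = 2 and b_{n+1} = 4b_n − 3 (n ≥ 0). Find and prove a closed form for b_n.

Claim: b_n = 4^n + 1.

Base case: b_0 = 2, and 4^0 + 1 = 1 + 1 = 2.
Assume b_r = 4^r + 1 for some r ≥ 0.
Then b_{r+1} = 4b_r − 3 = 4·(4^r + 1) − 3 = 4^{r+1} + 4 − 3 = 4^{r+1} + 1.
This completes the inductive step, so b_n = 4^n + 1 for all n ≥ 0.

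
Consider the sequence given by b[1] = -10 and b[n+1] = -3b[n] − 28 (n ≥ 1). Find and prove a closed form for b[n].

Claim: b[n] = (-3)^n − 7.

Base case: b[1] = -10, and (-3)^1 − 7 = -3 − 7 = -10.
Assume b[k] = (-3)^k − 7 for some k ≥ 1.
Then b[k+1] = -3b[k] − 28 = -3·((-3)^k − 7) − 28 = -3·(-3)^k + 21 − 28 = (-3)^{k+1} − 7.
By induction, b[n] = (-3)^n − 7 for all n ≥ 1.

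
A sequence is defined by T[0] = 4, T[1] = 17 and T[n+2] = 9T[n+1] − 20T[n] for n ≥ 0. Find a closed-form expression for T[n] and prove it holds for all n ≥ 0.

Claim: T[n] = 3·4^n + 5^n.

Base cases: T[0] = 4 and 3·4^0 + 5^0 = 4; T[1] = 17 and 3·4^1 + 5^1 = 17.
Assume T[j] = 3·4^j + 5^j for all 0 ≤ j ≤ k, where k ≥ 1.
Then T[k+1] = 9T[k] − 20T[k−1] = 9·(3·4^k + 5^k) − 20·(3·4^{k−1} + 5^{k−1}) = 3·(9·4 − 20)4^{k−1} + (9·5 − 20)5^{k−1} = 48·4^{k−1} + 25·5^{k−1} = 3·4^{k+1} + 5^{k+1}.
Hence T[n] = 3·4^n + 5^n for every n ≥ 0, by strong induction.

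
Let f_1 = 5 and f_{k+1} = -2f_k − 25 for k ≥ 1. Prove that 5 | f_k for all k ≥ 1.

Base case: f_1 = 5 = 5·1, so 5 | f_1.
Assume 5 | f_j, so f_j = 5t for some integer t.
Then f_{j+1} = -2f_j − 25 = -2·(5t) − 25 = 5(-2t − 5), so 5 | f_{j+1}.
So the property holds for j+1, and by induction 5 | f_k for all k ≥ 1.

5 | f_k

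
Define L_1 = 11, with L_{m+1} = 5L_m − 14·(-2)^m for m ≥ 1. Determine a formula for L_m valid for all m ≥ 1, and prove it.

Claim: L_m = 3·5^m + 2·(-2)^m.

Base case: L_1 = 11, and 3·5^1 + 2·(-2)^1 = 15 − 4 = 11.
Assume L_k = 3·5^k + 2·(-2)^k for some k ≥ 1.
Then L_{k+1} = 5L_k − 14·(-2)^k = 5·(3·5^k + 2·(-2)^k) − 14·(-2)^k = 3·5^{k+1} + 10·(-2)^k − 14·(-2)^k = 3·5^{k+1} − 4·(-2)^k = 3·5^{k+1} + 2·(-2)^{k+1}.
This completes the inductive step, so L_m = 3·5^m + 2·(-2)^m for all m ≥ 1.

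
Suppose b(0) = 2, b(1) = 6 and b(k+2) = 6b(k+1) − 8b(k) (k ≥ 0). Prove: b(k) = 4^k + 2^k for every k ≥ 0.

Base cases: b(0) = 2 and 4^0 + 2^0 = 2; b(1) = 6 and 4^1 + 2^1 = 6.
Assume b(i) = 4^i + 2^i for all 0 ≤ i ≤ j, where j ≥ 1.
Then b(j+1) = 6b(j) − 8b(j−1) = 6·(4^j + 2^j) − 8·(4^{j−1} + 2^{j−1}) = (6·4 − 8)4^{j−1} + (6·2 − 8)2^{j−1} = 16·4^{j−1} + 4·2^{j−1} = 4^{j+1} + 2^{j+1}.
By strong induction, b(k) = 4^k + 2^k for all k ≥ 0.

b(k) = 4^k + 2^k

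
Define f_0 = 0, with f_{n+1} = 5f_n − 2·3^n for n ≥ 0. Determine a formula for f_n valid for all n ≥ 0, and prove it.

Claim: f_n = -5^n + 3^n.

Base case: f_0 = 0, and -5^0 + 3^0 = -1 + 1 = 0.
Assume f_r = -5^r + 3^r for some r ≥ 0.
Then f_{r+1} = 5f_r − 2·3^r = 5·(-5^r + 3^r) − 2·3^r = -5^{r+1} + 5·3^r − 2·3^r = -5^{r+1} + 3·3^r = -5^{r+1} + 3^{r+1}.
By induction, f_n = -5^n + 3^n for all n ≥ 0.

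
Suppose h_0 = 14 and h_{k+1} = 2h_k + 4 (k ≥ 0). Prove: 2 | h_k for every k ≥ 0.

Base case: h_0 = 14 = 2·7, so 2 | h_0.
Assume 2 | h_j, so h_j = 2t for some integer t.
Then h_{j+1} = 2h_j + 4 = 2·(2t) + 4 = 2(2t + 2), so 2 | h_{j+1}.
Hence 2 | h_k for every k ≥ 0, by induction.

2 | h_k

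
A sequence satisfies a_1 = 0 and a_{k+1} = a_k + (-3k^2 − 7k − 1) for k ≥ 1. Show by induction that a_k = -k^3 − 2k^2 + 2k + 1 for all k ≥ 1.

Base case: a_1 = 0, and -1^3 − 2·1^2 + 2·1 + 1 = 0.
Assume a_j = -j^3 − 2j^2 + 2j + 1.
Then a_{j+1} = a_j + (-3j^2 − 7j − 1) = (-j^3 − 2j^2 + 2j + 1) + (-3j^2 − 7j − 1) = -j^3 − 5j^2 − 5j,
and -(j+1)^3 − 2·(j+1)^2 + 2·(j+1) + 1 = -j^3 − 5j^2 − 5j.
Hence a_k = -k^3 − 2k^2 + 2k + 1 for every k ≥ 1, by induction.

a_k = -k^3 − 2k^2 + 2k + 1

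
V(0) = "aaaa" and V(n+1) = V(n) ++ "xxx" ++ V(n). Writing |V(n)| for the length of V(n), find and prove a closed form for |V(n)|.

Claim: |V(n)| = 7·2^n − 3.

Base case: |V(0)| = 4, and 7·2^0 − 3 = 4.
Assume |V(m)| = 7·2^m − 3.
Then |V(m+1)| = |V(m)| + 3 + |V(m)| = 2|V(m)| + 3 = 2(7·2^m − 3) + 3 = 7·2^{m+1} − 6 + 3 = 7·2^{m+1} − 3.
This completes the inductive step, so |V(n)| = 7·2^n − 3 for all n ≥ 0.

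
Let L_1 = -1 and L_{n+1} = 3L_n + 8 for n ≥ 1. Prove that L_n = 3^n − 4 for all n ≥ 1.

Base case: L_1 = -1, and 3^1 − 4 = 3 − 4 = -1.
Assume L_r = 3^r − 4 for some r ≥ 1.
Then L_{r+1} = 3L_r + 8 = 3·(3^r − 4) + 8 = 3^{r+1} − 12 + 8 = 3^{r+1} − 4.
So the formula holds for r+1, and by induction L_n = 3^n − 4 for all n ≥ 1.

L_n = 3^n − 4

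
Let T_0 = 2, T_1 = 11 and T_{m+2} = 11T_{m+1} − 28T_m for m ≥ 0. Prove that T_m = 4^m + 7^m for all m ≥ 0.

Base cases: T_0 = 2 and 4^0 + 7^0 = 2; T_1 = 11 and 4^1 + 7^1 = 11.
Assume T_j = 4^j + 7^j for all 0 ≤ j ≤ r, where r ≥ 1.
Then T_{r+1} = 11T_r − 28T_{r−1} = 11·(4^r + 7^r) − 28·(4^{r−1} + 7^{r−1}) = (11·4 − 28)4^{r−1} + (11·7 − 28)7^{r−1} = 16·4^{r−1} + 49·7^{r−1} = 4^{r+1} + 7^{r+1}.
This completes the inductive step, so T_m = 4^m + 7^m for all m ≥ 0.

T_m = 4^m + 7^m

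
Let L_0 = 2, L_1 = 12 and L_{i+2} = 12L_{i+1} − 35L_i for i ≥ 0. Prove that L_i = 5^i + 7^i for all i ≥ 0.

Base cases: L_0 = 2 and 5^0 + 7^0 = 2; L_1 = 12 and 5^1 + 7^1 = 12.
Assume L_j = 5^j + 7^j for all 0 ≤ j ≤ m, where m ≥ 1.
Then L_{m+1} = 12L_m − 35L_{m−1} = 12·(5^m + 7^m) − 35·(5^{m−1} + 7^{m−1}) = (12·5 − 35)5^{m−1} + (12·7 − 35)7^{m−1} = 25·5^{m−1} + 49·7^{m−1} = 5^{m+1} + 7^{m+1}.
By strong induction, L_i = 5^i + 7^i for all i ≥ 0.

L_i = 5^i + 7^i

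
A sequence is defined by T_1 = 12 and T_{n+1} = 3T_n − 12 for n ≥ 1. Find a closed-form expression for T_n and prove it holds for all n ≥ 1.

Claim: T_n = 2·3^n + 6.

Base case: T_1 = 12, and 2·3^1 + 6 = 6 + 6 = 12.
Assume T_r = 2·3^r + 6 for some r ≥ 1.
Then T_{r+1} = 3T_r − 12 = 3·(2·3^r + 6) − 12 = 6·3^r + 18 − 12 = 2·3^{r+1} + 6.
This completes the inductive step, so T_n = 2·3^n + 6 for all n ≥ 1.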